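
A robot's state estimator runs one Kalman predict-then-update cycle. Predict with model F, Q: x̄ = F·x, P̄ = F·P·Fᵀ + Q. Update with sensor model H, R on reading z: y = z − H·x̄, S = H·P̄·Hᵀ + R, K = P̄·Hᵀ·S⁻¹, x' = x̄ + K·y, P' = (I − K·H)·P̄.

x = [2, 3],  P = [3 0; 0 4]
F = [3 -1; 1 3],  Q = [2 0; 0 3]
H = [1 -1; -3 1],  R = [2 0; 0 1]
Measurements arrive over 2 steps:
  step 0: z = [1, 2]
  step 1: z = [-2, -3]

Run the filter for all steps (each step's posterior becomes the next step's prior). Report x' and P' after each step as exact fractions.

step 0: x̄ = F·x = [3, 11]
step 0: P̄ = F·P·Fᵀ + Q = [33 -3; -3 42]
step 0: y = z − H·x̄ = [9, 0]
step 0: S = H·P̄·Hᵀ + R = [83 -153; -153 358]
step 0: K = P̄·Hᵀ·S⁻¹ = [-2718/6305 -2958/6305; -639/485 -204/485]
step 0: x' = x̄ + K·y = [-5547/6305, -416/485]
step 0: P' = (I − K·H)·P̄ = [4197/6305 741/485; 741/485 2019/485]
step 1: x̄ = F·x = [-11233/6305, -21771/6305]
step 1: P̄ = F·P·Fᵀ + Q = [18832/6305 10914/6305; 10914/6305 317133/6305]
step 1: y = z − H·x̄ = [-23148/6305, -30843/6305]
step 1: S = H·P̄·Hᵀ + R = [326747/6305 -329973/6305; -329973/6305 427442/6305]
step 1: K = P̄·Hᵀ·S⁻¹ = [-1848746/4882349 -1947828/4882349; -5876211/4882349 -1287882/4882349]
step 1: x' = x̄ + K·y = [448087/287197, 647955/287197]
step 1: P' = (I − K·H)·P̄ = [2822660/4882349 6520152/4882349; 6520152/4882349 18272574/4882349]

step 0: x' = [-5547/6305, -416/485], P' = [4197/6305 741/485; 741/485 2019/485]
step 1: x' = [448087/287197, 647955/287197], P' = [2822660/4882349 6520152/4882349; 6520152/4882349 18272574/4882349]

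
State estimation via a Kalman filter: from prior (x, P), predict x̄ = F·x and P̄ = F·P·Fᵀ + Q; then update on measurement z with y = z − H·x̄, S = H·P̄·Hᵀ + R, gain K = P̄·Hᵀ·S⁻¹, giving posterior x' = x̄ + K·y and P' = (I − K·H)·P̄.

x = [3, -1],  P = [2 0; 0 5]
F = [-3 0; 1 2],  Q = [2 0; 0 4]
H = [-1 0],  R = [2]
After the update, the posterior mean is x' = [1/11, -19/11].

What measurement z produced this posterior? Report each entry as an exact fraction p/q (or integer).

z = [-1]

x̄ = F·x = [-9, 1]
P̄ = F·P·Fᵀ + Q = [20 -6; -6 26]
S = H·P̄·Hᵀ + R = [22]
K = P̄·Hᵀ·S⁻¹ = [-10/11; 3/11]
x' − x̄ = [100/11, -30/11] = K·y
y = (KᵀK)⁻¹·Kᵀ·(x' − x̄) = [-10]
z = y + H·x̄ = [-10] + [9] = [-1]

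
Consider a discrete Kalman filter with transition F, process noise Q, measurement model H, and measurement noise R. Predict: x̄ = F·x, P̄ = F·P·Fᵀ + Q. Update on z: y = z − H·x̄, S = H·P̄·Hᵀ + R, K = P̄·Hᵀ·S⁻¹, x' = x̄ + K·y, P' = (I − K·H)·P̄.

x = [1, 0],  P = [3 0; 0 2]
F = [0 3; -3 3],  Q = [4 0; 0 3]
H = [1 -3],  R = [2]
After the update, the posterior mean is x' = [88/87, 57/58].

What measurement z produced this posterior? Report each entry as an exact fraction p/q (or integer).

z = [-2]

x̄ = F·x = [0, -3]
P̄ = F·P·Fᵀ + Q = [22 18; 18 48]
S = H·P̄·Hᵀ + R = [348]
K = P̄·Hᵀ·S⁻¹ = [-8/87; -21/58]
x' − x̄ = [88/87, 231/58] = K·y
y = (KᵀK)⁻¹·Kᵀ·(x' − x̄) = [-11]
z = y + H·x̄ = [-11] + [9] = [-2]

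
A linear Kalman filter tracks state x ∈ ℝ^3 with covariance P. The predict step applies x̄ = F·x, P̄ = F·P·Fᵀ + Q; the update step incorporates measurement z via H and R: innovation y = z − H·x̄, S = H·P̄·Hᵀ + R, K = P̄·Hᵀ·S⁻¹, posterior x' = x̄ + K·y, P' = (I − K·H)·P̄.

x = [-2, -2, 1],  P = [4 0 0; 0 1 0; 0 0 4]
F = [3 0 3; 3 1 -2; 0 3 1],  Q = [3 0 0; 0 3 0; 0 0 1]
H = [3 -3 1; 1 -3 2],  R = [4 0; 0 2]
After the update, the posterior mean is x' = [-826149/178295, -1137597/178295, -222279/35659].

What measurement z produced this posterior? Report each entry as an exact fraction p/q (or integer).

z = [-1, 2]

x̄ = F·x = [-3, -10, -5]
P̄ = F·P·Fᵀ + Q = [75 12 12; 12 56 -5; 12 -5 14]
S = H·P̄·Hᵀ + R = [1083 742; 742 673]
K = P̄·Hᵀ·S⁻¹ = [88527/178295 -80913/178295; 30971/178295 -78124/178295; 587/35659 2267/35659]
x' − x̄ = [-291264/178295, 645353/178295, -43984/35659] = K·y
y = (KᵀK)⁻¹·Kᵀ·(x' − x̄) = [-17, -15]
z = y + H·x̄ = [-17, -15] + [16, 17] = [-1, 2]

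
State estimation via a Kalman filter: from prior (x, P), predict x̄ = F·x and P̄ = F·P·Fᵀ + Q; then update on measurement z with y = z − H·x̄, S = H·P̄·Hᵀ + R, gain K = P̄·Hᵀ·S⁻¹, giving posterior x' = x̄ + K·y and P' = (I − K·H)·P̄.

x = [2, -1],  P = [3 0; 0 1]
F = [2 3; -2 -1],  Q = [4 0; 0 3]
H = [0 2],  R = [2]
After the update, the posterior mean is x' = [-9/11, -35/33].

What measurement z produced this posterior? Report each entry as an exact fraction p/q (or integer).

x̄ = F·x = [1, -3]
P̄ = F·P·Fᵀ + Q = [25 -15; -15 16]
S = H·P̄·Hᵀ + R = [66]
K = P̄·Hᵀ·S⁻¹ = [-5/11; 16/33]
x' − x̄ = [-20/11, 64/33] = K·y
y = (KᵀK)⁻¹·Kᵀ·(x' − x̄) = [4]
z = y + H·x̄ = [4] + [-6] = [-2]

z = [-2]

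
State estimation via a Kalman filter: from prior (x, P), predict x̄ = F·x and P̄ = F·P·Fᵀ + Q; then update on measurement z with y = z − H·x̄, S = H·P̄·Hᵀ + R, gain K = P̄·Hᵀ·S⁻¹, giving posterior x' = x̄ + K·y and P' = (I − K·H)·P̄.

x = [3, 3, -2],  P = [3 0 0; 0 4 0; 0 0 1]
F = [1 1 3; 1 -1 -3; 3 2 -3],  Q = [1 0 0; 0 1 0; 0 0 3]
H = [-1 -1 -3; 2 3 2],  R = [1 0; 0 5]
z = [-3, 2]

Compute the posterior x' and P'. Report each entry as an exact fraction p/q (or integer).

x̄ = F·x = [0, 6, 21]
P̄ = F·P·Fᵀ + Q = [17 -10 8; -10 17 10; 8 10 55]
y = z − H·x̄ = [66, -58]
S = H·P̄·Hᵀ + R = [618 -539; -539 510]
K = P̄·Hᵀ·S⁻¹ = [-5030/24659 -4349/24659; 8619/24659 11575/24659; -9246/24659 -2229/24659]
x' = x̄ + K·y = [-79738/24659, 45458/24659, 36885/24659]
P' = (I − K·H)·P̄ = [350253/24659 -210901/24659 -44774/24659; -210901/24659 147781/24659 18167/24659; -44774/24659 18167/24659 11951/24659]

x' = [-79738/24659, 45458/24659, 36885/24659]
P' = [350253/24659 -210901/24659 -44774/24659; -210901/24659 147781/24659 18167/24659; -44774/24659 18167/24659 11951/24659]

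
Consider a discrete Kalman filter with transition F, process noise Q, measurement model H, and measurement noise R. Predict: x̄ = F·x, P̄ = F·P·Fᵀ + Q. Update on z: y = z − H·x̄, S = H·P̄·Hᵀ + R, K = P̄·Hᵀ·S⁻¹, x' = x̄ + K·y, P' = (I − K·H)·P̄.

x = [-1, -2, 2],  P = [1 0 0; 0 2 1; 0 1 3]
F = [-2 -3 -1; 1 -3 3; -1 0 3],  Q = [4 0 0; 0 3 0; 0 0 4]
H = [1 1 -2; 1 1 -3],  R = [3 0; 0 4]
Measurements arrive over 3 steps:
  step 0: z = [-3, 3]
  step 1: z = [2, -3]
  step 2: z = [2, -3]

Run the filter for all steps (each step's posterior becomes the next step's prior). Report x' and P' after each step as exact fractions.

step 0: x̄ = F·x = [6, 11, 7]
step 0: P̄ = F·P·Fᵀ + Q = [35 1 -16; 1 31 17; -16 17 32]
step 0: y = z − H·x̄ = [-6, 7]
step 0: S = H·P̄·Hᵀ + R = [195 255; 255 354]
step 0: K = P̄·Hᵀ·S⁻¹ = [884/1335 -64/267; 1379/1335 -71/89; 641/1335 -164/267]
step 0: x' = x̄ + K·y = [466/1335, -348/445, -241/1335]
step 0: P' = (I − K·H)·P̄ = [13493/1335 -2977/1335 3932/1335; -2977/1335 23908/1335 2799/445; 3932/1335 2799/445 5203/1335]
step 1: x̄ = F·x = [2441/1335, 575/267, -1189/1335]
step 1: P̄ = F·P·Fᵀ + Q = [310073/1335 5716/89 -30929/445; 5716/89 33961/267 -10234/267; -30929/445 -10234/267 42068/1335]
step 1: y = z − H·x̄ = [-5024/1335, -4296/445]
step 1: S = H·P̄·Hᵀ + R = [1399463/1335 1623551/1335; 1623551/1335 1899052/1335]
step 1: K = P̄·Hᵀ·S⁻¹ = [99590/227177 -193203/9768611; 811109/1135885 -19297106/48843055; 57065/227177 -3487508/9768611]
step 1: x' = x̄ + K·y = [3610901/9768611, 160224259/48843055, 15733527/9768611]
step 1: P' = (I − K·H)·P̄ = [501513641/9768611 -461426687/9768611 13619922/9768611; -461426687/9768611 2775409466/48843055 36364297/9768611; 13619922/9768611 36364297/9768611 21311417/9768611]
step 2: x̄ = F·x = [-595449422/48843055, -226615367/48843055, 43589680/9768611]
step 2: P̄ = F·P·Fᵀ + Q = [8988613449/48843055 11154851044/48843055 -840565313/9768611; 11154851044/48843055 39570407869/48843055 -2021269622/9768611; -840565313/9768611 -2021269622/9768611 650671306/9768611]
step 2: y = z − H·x̄ = [1355647699/48843055, 1329380824/48843055]
step 2: S = H·P̄·Hᵀ + R = [141265377391/48843055 161934735961/48843055; 161934735961/48843055 186199352446/48843055]
step 2: K = P̄·Hᵀ·S⁻¹ = [248751434858/1651474963743 74154489451/1651474963743; 1734401396669/1651474963743 -789568774160/1651474963743; 445137962561/1651474963743 -600609246296/1651474963743]
step 2: x' = x̄ + K·y = [-3736941693692/550491654581, 6328774684134/550491654581, 1125701944239/550491654581]
step 2: P' = (I − K·H)·P̄ = [108800164063187/1651474963743 -107154637065073/1651474963743 449636346770/1651474963743; -107154637065073/1651474963743 129080799828374/1651474963743 8361479286647/1651474963743; 449636346770/1651474963743 8361479286647/1651474963743 3737850872867/1651474963743]

step 0: x' = [466/1335, -348/445, -241/1335], P' = [13493/1335 -2977/1335 3932/1335; -2977/1335 23908/1335 2799/445; 3932/1335 2799/445 5203/1335]
step 1: x' = [3610901/9768611, 160224259/48843055, 15733527/9768611], P' = [501513641/9768611 -461426687/9768611 13619922/9768611; -461426687/9768611 2775409466/48843055 36364297/9768611; 13619922/9768611 36364297/9768611 21311417/9768611]
step 2: x' = [-3736941693692/550491654581, 6328774684134/550491654581, 1125701944239/550491654581], P' = [108800164063187/1651474963743 -107154637065073/1651474963743 449636346770/1651474963743; -107154637065073/1651474963743 129080799828374/1651474963743 8361479286647/1651474963743; 449636346770/1651474963743 8361479286647/1651474963743 3737850872867/1651474963743]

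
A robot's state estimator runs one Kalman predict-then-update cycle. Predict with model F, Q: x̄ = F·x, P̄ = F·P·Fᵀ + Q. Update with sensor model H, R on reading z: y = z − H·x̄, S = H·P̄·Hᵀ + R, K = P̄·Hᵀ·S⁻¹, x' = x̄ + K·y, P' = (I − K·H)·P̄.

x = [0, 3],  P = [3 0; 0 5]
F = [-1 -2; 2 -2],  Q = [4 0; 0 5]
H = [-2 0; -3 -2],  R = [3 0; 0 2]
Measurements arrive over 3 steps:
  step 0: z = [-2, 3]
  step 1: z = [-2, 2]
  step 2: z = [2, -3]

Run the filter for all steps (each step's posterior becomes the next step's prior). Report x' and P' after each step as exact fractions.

step 0: x̄ = F·x = [-6, -6]
step 0: P̄ = F·P·Fᵀ + Q = [27 14; 14 37]
step 0: y = z − H·x̄ = [-14, -27]
step 0: S = H·P̄·Hᵀ + R = [111 218; 218 561]
step 0: K = P̄·Hᵀ·S⁻¹ = [-6532/14747 -327/14747; 9580/14747 -6772/14747]
step 0: x' = x̄ + K·y = [11795/14747, -39758/14747]
step 0: P' = (I − K·H)·P̄ = [9798/14747 -14370/14747; -14370/14747 28327/14747]
step 1: x̄ = F·x = [67721/14747, 103106/14747]
step 1: P̄ = F·P·Fᵀ + Q = [124614/14747 122452/14747; 122452/14747 341195/14747]
step 1: y = z − H·x̄ = [105948/14747, 438869/14747]
step 1: S = H·P̄·Hᵀ + R = [542697/14747 1237492/14747; 1237492/14747 3985224/14747]
step 1: K = P̄·Hᵀ·S⁻¹ = [-1928665/5351789 -928119/21407156; 2738311/5351789 -9040051/21407156]
step 1: x' = x̄ + K·y = [15259955/21407156, -40667093/21407156]
step 1: P' = (I − K·H)·P̄ = [5785995/10703578 -8214933/10703578; -8214933/10703578 16842425/10703578]
step 2: x̄ = F·x = [66074231/21407156, 27963524/5351789]
step 2: P̄ = F·P·Fᵀ + Q = [83110275/10703578 36113788/5351789; 36113788/5351789 104875517/5351789]
step 2: y = z − H·x̄ = [87481387/10703578, 357709417/21407156]
step 2: S = H·P̄·Hᵀ + R = [182275917/5351789 393785977/5351789; 393785977/5351789 2475134679/10703578]
step 2: K = P̄·Hᵀ·S⁻¹ = [-9462579364/26350562765 -1181357931/26350562765; 13406297092/26350562765 -11038692652/26350562765]
step 2: x' = x̄ + K·y = [-15746548508/26350562765, 62800354819/26350562765]
step 2: P' = (I − K·H)·P̄ = [14193869046/26350562765 -20109445638/26350562765; -20109445638/26350562765 41202861109/26350562765]

step 0: x' = [11795/14747, -39758/14747], P' = [9798/14747 -14370/14747; -14370/14747 28327/14747]
step 1: x' = [15259955/21407156, -40667093/21407156], P' = [5785995/10703578 -8214933/10703578; -8214933/10703578 16842425/10703578]
step 2: x' = [-15746548508/26350562765, 62800354819/26350562765], P' = [14193869046/26350562765 -20109445638/26350562765; -20109445638/26350562765 41202861109/26350562765]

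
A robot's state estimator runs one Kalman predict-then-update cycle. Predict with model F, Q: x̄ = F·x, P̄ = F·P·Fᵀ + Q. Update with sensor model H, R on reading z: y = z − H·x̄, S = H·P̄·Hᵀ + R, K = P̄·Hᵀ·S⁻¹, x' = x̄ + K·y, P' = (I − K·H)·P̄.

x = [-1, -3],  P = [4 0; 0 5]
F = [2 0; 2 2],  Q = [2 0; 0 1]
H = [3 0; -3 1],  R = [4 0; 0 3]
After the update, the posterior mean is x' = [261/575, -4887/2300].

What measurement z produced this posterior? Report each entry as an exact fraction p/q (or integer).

z = [2, -3]

x̄ = F·x = [-2, -8]
P̄ = F·P·Fᵀ + Q = [18 16; 16 37]
S = H·P̄·Hᵀ + R = [166 -114; -114 106]
K = P̄·Hᵀ·S⁻¹ = [174/575 -19/575; 1917/2300 1823/2300]
x' − x̄ = [1411/575, 13513/2300] = K·y
y = (KᵀK)⁻¹·Kᵀ·(x' − x̄) = [8, -1]
z = y + H·x̄ = [8, -1] + [-6, -2] = [2, -3]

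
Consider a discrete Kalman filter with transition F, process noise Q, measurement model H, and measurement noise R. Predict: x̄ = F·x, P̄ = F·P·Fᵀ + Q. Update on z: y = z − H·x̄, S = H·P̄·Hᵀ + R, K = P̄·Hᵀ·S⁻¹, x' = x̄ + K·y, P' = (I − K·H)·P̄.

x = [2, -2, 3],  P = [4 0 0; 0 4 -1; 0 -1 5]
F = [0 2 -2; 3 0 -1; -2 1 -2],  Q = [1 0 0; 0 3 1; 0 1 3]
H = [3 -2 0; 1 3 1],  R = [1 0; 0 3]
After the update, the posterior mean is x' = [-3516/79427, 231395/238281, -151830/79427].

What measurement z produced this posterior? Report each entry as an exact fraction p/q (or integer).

x̄ = F·x = [-10, 3, -12]
P̄ = F·P·Fᵀ + Q = [45 12 34; 12 44 -12; 34 -12 47]
S = H·P̄·Hᵀ + R = [438 81; 81 559]
K = P̄·Hᵀ·S⁻¹ = [17578/79427 13793/79427; -39760/238281 20676/79427; 22263/79427 3168/79427]
x' − x̄ = [790754/79427, -483448/238281, 801294/79427] = K·y
y = (KᵀK)⁻¹·Kᵀ·(x' − x̄) = [34, 14]
z = y + H·x̄ = [34, 14] + [-36, -13] = [-2, 1]

z = [-2, 1]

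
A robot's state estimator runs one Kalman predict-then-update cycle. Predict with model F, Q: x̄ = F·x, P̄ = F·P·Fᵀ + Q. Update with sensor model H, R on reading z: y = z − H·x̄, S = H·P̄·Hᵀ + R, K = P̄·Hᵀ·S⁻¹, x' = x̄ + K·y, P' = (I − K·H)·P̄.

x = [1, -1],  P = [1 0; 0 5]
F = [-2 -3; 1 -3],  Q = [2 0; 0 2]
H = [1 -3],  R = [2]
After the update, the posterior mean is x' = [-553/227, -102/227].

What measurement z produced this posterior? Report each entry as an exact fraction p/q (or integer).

z = [-1]

x̄ = F·x = [1, 4]
P̄ = F·P·Fᵀ + Q = [51 43; 43 48]
S = H·P̄·Hᵀ + R = [227]
K = P̄·Hᵀ·S⁻¹ = [-78/227; -101/227]
x' − x̄ = [-780/227, -1010/227] = K·y
y = (KᵀK)⁻¹·Kᵀ·(x' − x̄) = [10]
z = y + H·x̄ = [10] + [-11] = [-1]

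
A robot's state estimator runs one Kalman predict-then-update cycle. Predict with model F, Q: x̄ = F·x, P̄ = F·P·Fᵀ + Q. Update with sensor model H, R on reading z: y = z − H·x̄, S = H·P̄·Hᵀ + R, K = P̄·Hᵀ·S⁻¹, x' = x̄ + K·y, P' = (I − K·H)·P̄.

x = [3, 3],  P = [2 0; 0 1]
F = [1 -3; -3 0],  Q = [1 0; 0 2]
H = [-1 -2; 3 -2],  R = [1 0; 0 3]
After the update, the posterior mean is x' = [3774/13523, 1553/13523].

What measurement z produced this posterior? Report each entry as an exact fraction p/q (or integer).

x̄ = F·x = [-6, -9]
P̄ = F·P·Fᵀ + Q = [12 -6; -6 20]
S = H·P̄·Hᵀ + R = [69 68; 68 263]
K = P̄·Hᵀ·S⁻¹ = [-3264/13523 3312/13523; -4998/13523 -1690/13523]
x' − x̄ = [84912/13523, 123260/13523] = K·y
y = (KᵀK)⁻¹·Kᵀ·(x' − x̄) = [-25, 1]
z = y + H·x̄ = [-25, 1] + [24, 0] = [-1, 1]

z = [-1, 1]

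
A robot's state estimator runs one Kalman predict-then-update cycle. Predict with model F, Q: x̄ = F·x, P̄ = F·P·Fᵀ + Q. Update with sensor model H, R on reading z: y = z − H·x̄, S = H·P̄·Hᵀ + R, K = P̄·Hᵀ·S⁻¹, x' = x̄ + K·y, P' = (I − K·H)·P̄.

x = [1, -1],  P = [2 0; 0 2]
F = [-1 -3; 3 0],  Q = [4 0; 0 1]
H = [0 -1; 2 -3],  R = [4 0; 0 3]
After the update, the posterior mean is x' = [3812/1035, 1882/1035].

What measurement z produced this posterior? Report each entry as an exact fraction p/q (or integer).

x̄ = F·x = [2, 3]
P̄ = F·P·Fᵀ + Q = [24 -6; -6 19]
S = H·P̄·Hᵀ + R = [23 69; 69 342]
K = P̄·Hᵀ·S⁻¹ = [-278/345 16/45; -193/345 -4/45]
x' − x̄ = [1742/1035, -1223/1035] = K·y
y = (KᵀK)⁻¹·Kᵀ·(x' − x̄) = [1, 7]
z = y + H·x̄ = [1, 7] + [-3, -5] = [-2, 2]

z = [-2, 2]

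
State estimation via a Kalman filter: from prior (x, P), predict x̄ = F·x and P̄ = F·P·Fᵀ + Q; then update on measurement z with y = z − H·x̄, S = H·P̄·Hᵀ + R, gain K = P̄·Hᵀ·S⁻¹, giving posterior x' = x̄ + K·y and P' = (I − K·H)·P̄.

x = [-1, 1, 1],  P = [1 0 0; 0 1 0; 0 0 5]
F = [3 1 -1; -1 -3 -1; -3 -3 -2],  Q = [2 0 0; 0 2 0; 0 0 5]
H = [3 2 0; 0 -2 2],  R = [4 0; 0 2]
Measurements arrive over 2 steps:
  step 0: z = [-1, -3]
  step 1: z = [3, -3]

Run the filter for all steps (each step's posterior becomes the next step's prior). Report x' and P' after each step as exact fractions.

step 0: x' = [4821/6931, -11691/6931, -21457/6931], P' = [36796/6931 -51932/6931 -52488/6931; -51932/6931 79804/6931 80652/6931; -52488/6931 80652/6931 84859/6931]
step 1: x' = [10278241/49214403, 303091721/246072015, -5402519/82024005], P' = [116973436/49214403 -159938204/49214403 -53944504/16404801; -159938204/49214403 1328601332/246072015 447374932/82024005; -53944504/16404801 447374932/82024005 163569057/27341335]

step 0: x̄ = F·x = [-3, -3, -2]
step 0: P̄ = F·P·Fᵀ + Q = [17 -1 -2; -1 17 22; -2 22 43]
step 0: y = z − H·x̄ = [14, -5]
step 0: S = H·P̄·Hᵀ + R = [213 14; 14 66]
step 0: K = P̄·Hᵀ·S⁻¹ = [1631/6931 -556/6931; 953/6931 848/6931; 960/6931 4207/6931]
step 0: x' = x̄ + K·y = [4821/6931, -11691/6931, -21457/6931]
step 0: P' = (I − K·H)·P̄ = [36796/6931 -51932/6931 -52488/6931; -51932/6931 79804/6931 80652/6931; -52488/6931 80652/6931 84859/6931]
step 1: x̄ = F·x = [24229/6931, 51709/6931, 63524/6931]
step 1: P̄ = F·P·Fᵀ + Q = [351721/6931 520659/6931 460442/6931; 520659/6931 921097/6931 838586/6931; 460442/6931 838586/6931 826683/6931]
step 1: y = z − H·x̄ = [-155312/6931, -44423/6931]
step 1: S = H·P̄·Hᵀ + R = [13125509/6931 -691346/6931; -691346/6931 296294/6931]
step 1: K = P̄·Hᵀ·S⁻¹ = [7760975/49214403 -1895308/49214403; 64532401/246072015 13523464/246072015; 21395576/82024005 43332239/82024005]
step 1: x' = x̄ + K·y = [10278241/49214403, 303091721/246072015, -5402519/82024005]
step 1: P' = (I − K·H)·P̄ = [116973436/49214403 -159938204/49214403 -53944504/16404801; -159938204/49214403 1328601332/246072015 447374932/82024005; -53944504/16404801 447374932/82024005 163569057/27341335]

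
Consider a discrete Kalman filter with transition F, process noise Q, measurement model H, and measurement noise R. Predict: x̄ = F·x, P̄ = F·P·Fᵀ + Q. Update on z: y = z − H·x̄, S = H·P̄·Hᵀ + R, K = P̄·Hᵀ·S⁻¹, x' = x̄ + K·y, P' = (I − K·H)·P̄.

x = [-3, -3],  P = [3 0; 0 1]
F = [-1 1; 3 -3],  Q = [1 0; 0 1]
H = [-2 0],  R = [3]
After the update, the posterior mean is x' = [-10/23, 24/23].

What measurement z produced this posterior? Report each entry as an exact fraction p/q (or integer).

z = [1]

x̄ = F·x = [0, 0]
P̄ = F·P·Fᵀ + Q = [5 -12; -12 37]
S = H·P̄·Hᵀ + R = [23]
K = P̄·Hᵀ·S⁻¹ = [-10/23; 24/23]
x' − x̄ = [-10/23, 24/23] = K·y
y = (KᵀK)⁻¹·Kᵀ·(x' − x̄) = [1]
z = y + H·x̄ = [1] + [0] = [1]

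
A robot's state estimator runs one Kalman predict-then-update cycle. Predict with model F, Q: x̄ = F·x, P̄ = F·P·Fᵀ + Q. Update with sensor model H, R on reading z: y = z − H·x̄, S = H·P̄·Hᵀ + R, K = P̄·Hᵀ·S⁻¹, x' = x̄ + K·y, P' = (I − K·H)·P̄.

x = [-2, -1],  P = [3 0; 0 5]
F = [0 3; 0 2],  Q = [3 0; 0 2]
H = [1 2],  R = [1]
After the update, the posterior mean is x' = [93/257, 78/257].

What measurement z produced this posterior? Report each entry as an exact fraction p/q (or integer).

x̄ = F·x = [-3, -2]
P̄ = F·P·Fᵀ + Q = [48 30; 30 22]
S = H·P̄·Hᵀ + R = [257]
K = P̄·Hᵀ·S⁻¹ = [108/257; 74/257]
x' − x̄ = [864/257, 592/257] = K·y
y = (KᵀK)⁻¹·Kᵀ·(x' − x̄) = [8]
z = y + H·x̄ = [8] + [-7] = [1]

z = [1]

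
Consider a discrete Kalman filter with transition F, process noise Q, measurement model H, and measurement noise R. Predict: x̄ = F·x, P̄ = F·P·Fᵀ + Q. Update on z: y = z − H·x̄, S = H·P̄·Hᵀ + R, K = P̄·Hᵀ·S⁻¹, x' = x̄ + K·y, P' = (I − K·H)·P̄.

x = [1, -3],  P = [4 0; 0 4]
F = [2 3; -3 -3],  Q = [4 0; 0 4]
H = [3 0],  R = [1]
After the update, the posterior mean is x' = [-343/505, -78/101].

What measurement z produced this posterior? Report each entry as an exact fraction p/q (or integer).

x̄ = F·x = [-7, 6]
P̄ = F·P·Fᵀ + Q = [56 -60; -60 76]
S = H·P̄·Hᵀ + R = [505]
K = P̄·Hᵀ·S⁻¹ = [168/505; -36/101]
x' − x̄ = [3192/505, -684/101] = K·y
y = (KᵀK)⁻¹·Kᵀ·(x' − x̄) = [19]
z = y + H·x̄ = [19] + [-21] = [-2]

z = [-2]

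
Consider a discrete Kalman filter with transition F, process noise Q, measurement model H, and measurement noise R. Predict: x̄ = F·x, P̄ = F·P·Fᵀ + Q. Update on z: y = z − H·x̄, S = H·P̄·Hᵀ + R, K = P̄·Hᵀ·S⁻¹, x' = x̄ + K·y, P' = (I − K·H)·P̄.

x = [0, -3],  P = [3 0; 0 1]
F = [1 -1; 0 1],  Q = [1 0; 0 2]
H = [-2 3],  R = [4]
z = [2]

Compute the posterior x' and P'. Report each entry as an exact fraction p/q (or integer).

x' = [-32/63, -2/63]
P' = [146/63 80/63; 80/63 68/63]

x̄ = F·x = [3, -3]
P̄ = F·P·Fᵀ + Q = [5 -1; -1 3]
y = z − H·x̄ = [17]
S = H·P̄·Hᵀ + R = [63]
K = P̄·Hᵀ·S⁻¹ = [-13/63; 11/63]
x' = x̄ + K·y = [-32/63, -2/63]
P' = (I − K·H)·P̄ = [146/63 80/63; 80/63 68/63]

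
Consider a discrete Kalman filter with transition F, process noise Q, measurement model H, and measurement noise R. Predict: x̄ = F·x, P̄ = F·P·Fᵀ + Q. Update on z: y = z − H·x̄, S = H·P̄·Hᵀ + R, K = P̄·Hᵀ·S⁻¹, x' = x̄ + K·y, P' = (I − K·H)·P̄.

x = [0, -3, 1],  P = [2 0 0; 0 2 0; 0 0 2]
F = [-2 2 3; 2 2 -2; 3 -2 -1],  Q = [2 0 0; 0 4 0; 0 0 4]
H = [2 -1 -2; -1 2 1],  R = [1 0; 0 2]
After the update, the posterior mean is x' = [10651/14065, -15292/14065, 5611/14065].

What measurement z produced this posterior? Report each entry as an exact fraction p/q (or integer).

z = [2, -2]

x̄ = F·x = [-3, -8, 5]
P̄ = F·P·Fᵀ + Q = [36 -12 -26; -12 28 8; -26 8 32]
S = H·P̄·Hᵀ + R = [589 -396; -396 314]
K = P̄·Hᵀ·S⁻¹ = [4324/14065 1601/14065; 4372/14065 8918/14065; -4816/14065 -2759/14065]
x' − x̄ = [52846/14065, 97228/14065, -64714/14065] = K·y
y = (KᵀK)⁻¹·Kᵀ·(x' − x̄) = [10, 6]
z = y + H·x̄ = [10, 6] + [-8, -8] = [2, -2]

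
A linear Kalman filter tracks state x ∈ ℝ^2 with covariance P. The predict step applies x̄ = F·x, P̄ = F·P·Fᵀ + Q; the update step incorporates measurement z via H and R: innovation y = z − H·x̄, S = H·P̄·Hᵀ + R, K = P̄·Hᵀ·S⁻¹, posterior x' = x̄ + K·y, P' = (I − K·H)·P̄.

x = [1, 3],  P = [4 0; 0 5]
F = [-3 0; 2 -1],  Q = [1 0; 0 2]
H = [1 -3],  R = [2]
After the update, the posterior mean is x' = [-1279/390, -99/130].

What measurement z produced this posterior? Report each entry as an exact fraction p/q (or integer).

x̄ = F·x = [-3, -1]
P̄ = F·P·Fᵀ + Q = [37 -24; -24 23]
S = H·P̄·Hᵀ + R = [390]
K = P̄·Hᵀ·S⁻¹ = [109/390; -31/130]
x' − x̄ = [-109/390, 31/130] = K·y
y = (KᵀK)⁻¹·Kᵀ·(x' − x̄) = [-1]
z = y + H·x̄ = [-1] + [0] = [-1]

z = [-1]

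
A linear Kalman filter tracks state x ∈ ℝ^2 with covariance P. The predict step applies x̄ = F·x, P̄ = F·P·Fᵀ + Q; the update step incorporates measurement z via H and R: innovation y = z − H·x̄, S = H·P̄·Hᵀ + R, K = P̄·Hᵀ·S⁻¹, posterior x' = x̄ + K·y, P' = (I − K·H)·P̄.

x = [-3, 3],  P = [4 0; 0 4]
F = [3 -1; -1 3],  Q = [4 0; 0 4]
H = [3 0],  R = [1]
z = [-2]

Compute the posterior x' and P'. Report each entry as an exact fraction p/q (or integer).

x' = [-276/397, 2316/397]
P' = [44/397 -24/397; -24/397 12284/397]

x̄ = F·x = [-12, 12]
P̄ = F·P·Fᵀ + Q = [44 -24; -24 44]
y = z − H·x̄ = [34]
S = H·P̄·Hᵀ + R = [397]
K = P̄·Hᵀ·S⁻¹ = [132/397; -72/397]
x' = x̄ + K·y = [-276/397, 2316/397]
P' = (I − K·H)·P̄ = [44/397 -24/397; -24/397 12284/397]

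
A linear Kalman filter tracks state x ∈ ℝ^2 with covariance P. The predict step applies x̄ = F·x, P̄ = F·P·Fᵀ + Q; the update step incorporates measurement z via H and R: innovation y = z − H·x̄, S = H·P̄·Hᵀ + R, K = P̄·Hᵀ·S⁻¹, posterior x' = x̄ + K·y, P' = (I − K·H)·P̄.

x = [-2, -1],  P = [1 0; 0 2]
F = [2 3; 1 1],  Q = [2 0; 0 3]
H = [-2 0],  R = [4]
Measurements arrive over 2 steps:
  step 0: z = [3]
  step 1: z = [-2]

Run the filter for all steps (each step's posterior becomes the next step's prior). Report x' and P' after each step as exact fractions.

step 0: x' = [-43/25, -31/25], P' = [24/25 8/25; 8/25 86/25]
step 1: x' = [279/347, -86/347], P' = [1016/1041 346/1041; 346/1041 3581/1041]

step 0: x̄ = F·x = [-7, -3]
step 0: P̄ = F·P·Fᵀ + Q = [24 8; 8 6]
step 0: y = z − H·x̄ = [-11]
step 0: S = H·P̄·Hᵀ + R = [100]
step 0: K = P̄·Hᵀ·S⁻¹ = [-12/25; -4/25]
step 0: x' = x̄ + K·y = [-43/25, -31/25]
step 0: P' = (I − K·H)·P̄ = [24/25 8/25; 8/25 86/25]
step 1: x̄ = F·x = [-179/25, -74/25]
step 1: P̄ = F·P·Fᵀ + Q = [1016/25 346/25; 346/25 201/25]
step 1: y = z − H·x̄ = [-408/25]
step 1: S = H·P̄·Hᵀ + R = [4164/25]
step 1: K = P̄·Hᵀ·S⁻¹ = [-508/1041; -173/1041]
step 1: x' = x̄ + K·y = [279/347, -86/347]
step 1: P' = (I − K·H)·P̄ = [1016/1041 346/1041; 346/1041 3581/1041]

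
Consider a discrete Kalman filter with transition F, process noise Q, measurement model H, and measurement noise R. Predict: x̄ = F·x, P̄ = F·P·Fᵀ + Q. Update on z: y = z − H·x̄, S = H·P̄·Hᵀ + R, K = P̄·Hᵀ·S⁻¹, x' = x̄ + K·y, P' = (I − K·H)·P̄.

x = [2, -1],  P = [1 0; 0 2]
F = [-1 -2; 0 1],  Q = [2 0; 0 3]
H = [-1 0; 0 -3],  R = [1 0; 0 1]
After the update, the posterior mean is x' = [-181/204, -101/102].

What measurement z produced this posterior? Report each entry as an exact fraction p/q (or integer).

x̄ = F·x = [0, -1]
P̄ = F·P·Fᵀ + Q = [11 -4; -4 5]
S = H·P̄·Hᵀ + R = [12 -12; -12 46]
K = P̄·Hᵀ·S⁻¹ = [-181/204 1/34; 1/102 -11/34]
x' − x̄ = [-181/204, 1/102] = K·y
y = (KᵀK)⁻¹·Kᵀ·(x' − x̄) = [1, 0]
z = y + H·x̄ = [1, 0] + [0, 3] = [1, 3]

z = [1, 3]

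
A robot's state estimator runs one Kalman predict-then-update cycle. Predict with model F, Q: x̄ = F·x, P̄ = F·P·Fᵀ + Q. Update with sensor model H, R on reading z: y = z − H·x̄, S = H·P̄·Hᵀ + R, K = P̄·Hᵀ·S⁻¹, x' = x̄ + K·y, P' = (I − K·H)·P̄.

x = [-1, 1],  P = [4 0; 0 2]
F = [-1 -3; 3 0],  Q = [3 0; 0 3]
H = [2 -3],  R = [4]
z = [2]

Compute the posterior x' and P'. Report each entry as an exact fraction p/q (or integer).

x̄ = F·x = [-2, -3]
P̄ = F·P·Fᵀ + Q = [25 -12; -12 39]
y = z − H·x̄ = [-3]
S = H·P̄·Hᵀ + R = [599]
K = P̄·Hᵀ·S⁻¹ = [86/599; -141/599]
x' = x̄ + K·y = [-1456/599, -1374/599]
P' = (I − K·H)·P̄ = [7579/599 4938/599; 4938/599 3480/599]

x' = [-1456/599, -1374/599]
P' = [7579/599 4938/599; 4938/599 3480/599]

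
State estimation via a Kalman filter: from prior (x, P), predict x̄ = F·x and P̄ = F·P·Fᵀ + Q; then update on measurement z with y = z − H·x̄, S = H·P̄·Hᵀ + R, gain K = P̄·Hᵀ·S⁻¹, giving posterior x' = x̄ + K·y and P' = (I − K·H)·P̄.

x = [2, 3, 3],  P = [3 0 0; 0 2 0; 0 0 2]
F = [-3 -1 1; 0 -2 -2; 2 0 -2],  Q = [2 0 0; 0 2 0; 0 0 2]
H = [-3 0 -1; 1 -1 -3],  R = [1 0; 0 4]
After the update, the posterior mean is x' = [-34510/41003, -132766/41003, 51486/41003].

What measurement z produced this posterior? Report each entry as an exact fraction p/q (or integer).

z = [1, -2]

x̄ = F·x = [-6, -12, -2]
P̄ = F·P·Fᵀ + Q = [33 0 -22; 0 18 8; -22 8 22]
S = H·P̄·Hᵀ + R = [188 -201; -201 433]
K = P̄·Hᵀ·S⁻¹ = [-13442/41003 3135/41003; -11906/41003 -9504/41003; -244/41003 -9204/41003]
x' − x̄ = [211508/41003, 359270/41003, 133492/41003] = K·y
y = (KᵀK)⁻¹·Kᵀ·(x' − x̄) = [-19, -14]
z = y + H·x̄ = [-19, -14] + [20, 12] = [1, -2]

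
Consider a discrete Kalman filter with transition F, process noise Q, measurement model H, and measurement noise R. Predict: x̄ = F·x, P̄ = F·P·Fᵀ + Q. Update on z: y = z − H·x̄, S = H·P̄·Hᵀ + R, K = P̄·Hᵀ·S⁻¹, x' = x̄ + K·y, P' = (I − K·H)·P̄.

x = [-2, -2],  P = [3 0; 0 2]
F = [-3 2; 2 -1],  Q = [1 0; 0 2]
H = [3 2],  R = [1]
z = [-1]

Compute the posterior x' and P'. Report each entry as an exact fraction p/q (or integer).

x̄ = F·x = [2, -2]
P̄ = F·P·Fᵀ + Q = [36 -22; -22 16]
y = z − H·x̄ = [-3]
S = H·P̄·Hᵀ + R = [125]
K = P̄·Hᵀ·S⁻¹ = [64/125; -34/125]
x' = x̄ + K·y = [58/125, -148/125]
P' = (I − K·H)·P̄ = [404/125 -574/125; -574/125 844/125]

x' = [58/125, -148/125]
P' = [404/125 -574/125; -574/125 844/125]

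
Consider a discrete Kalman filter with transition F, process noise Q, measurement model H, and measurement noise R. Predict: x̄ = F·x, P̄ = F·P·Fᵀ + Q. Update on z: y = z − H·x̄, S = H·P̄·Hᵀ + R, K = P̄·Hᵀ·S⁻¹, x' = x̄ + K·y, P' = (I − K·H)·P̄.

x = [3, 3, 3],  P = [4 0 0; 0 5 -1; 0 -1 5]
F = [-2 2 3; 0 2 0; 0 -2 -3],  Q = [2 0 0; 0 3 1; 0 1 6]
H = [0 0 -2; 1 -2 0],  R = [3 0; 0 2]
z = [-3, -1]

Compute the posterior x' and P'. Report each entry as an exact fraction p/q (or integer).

x' = [-17467/4627, -5968/4627, 5829/4627]
P' = [468214/23135 229554/23135 -13848/23135; 229554/23135 123829/23135 -6843/23135; -13848/23135 -6843/23135 17106/23135]

x̄ = F·x = [9, 6, -15]
P̄ = F·P·Fᵀ + Q = [71 14 -53; 14 23 -13; -53 -13 59]
y = z − H·x̄ = [-33, 2]
S = H·P̄·Hᵀ + R = [239 54; 54 109]
K = P̄·Hᵀ·S⁻¹ = [9232/23135 4553/23135; 4562/23135 -9052/23135; -11404/23135 -81/23135]
x' = x̄ + K·y = [-17467/4627, -5968/4627, 5829/4627]
P' = (I − K·H)·P̄ = [468214/23135 229554/23135 -13848/23135; 229554/23135 123829/23135 -6843/23135; -13848/23135 -6843/23135 17106/23135]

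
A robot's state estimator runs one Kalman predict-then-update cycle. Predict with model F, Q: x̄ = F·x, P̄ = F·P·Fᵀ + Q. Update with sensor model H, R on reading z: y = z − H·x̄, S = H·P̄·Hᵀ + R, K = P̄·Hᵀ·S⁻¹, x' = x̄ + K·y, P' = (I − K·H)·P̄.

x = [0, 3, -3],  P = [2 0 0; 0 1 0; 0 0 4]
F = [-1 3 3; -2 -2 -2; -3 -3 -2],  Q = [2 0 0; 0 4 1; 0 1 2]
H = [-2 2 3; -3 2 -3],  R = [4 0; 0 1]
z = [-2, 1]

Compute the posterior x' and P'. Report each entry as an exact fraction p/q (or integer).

x' = [608687/513821, 630869/513821, -364710/513821]
P' = [901476/513821 1052045/513821 -161402/513821; 1052045/513821 1381818/513821 -125242/513821; -161402/513821 -125242/513821 99828/513821]

x̄ = F·x = [0, 0, -3]
P̄ = F·P·Fᵀ + Q = [49 -26 -27; -26 32 35; -27 35 45]
y = z − H·x̄ = [7, -8]
S = H·P̄·Hᵀ + R = [1685 358; 358 381]
K = P̄·Hᵀ·S⁻¹ = [-45767/513821 -116132/513821; 70955/513821 -16773/513821; 92951/513821 -65762/513821]
x' = x̄ + K·y = [608687/513821, 630869/513821, -364710/513821]
P' = (I − K·H)·P̄ = [901476/513821 1052045/513821 -161402/513821; 1052045/513821 1381818/513821 -125242/513821; -161402/513821 -125242/513821 99828/513821]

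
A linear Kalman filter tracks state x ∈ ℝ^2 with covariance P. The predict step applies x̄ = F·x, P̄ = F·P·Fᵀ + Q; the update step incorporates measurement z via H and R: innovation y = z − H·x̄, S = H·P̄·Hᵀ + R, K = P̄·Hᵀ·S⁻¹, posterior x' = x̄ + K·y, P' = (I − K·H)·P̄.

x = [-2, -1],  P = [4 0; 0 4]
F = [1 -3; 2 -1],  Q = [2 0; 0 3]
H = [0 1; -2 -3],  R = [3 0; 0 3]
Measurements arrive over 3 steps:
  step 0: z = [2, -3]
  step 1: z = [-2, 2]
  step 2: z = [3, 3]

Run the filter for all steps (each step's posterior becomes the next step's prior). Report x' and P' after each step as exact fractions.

step 0: x' = [3147/4187, 2374/4187], P' = [17358/4187 -10008/4187; -10008/4187 6999/4187]
step 1: x' = [-3416767/4482565, -1198232/4482565], P' = [8512203/4482565 -4462227/4482565; -4462227/4482565 3613428/4482565]
step 2: x' = [-888609507/751700159, -11863576/751700159], P' = [1416208587/751700159 -744561945/751700159; -744561945/751700159 604733659/751700159]

step 0: x̄ = F·x = [1, -3]
step 0: P̄ = F·P·Fᵀ + Q = [42 20; 20 23]
step 0: y = z − H·x̄ = [5, -10]
step 0: S = H·P̄·Hᵀ + R = [26 -109; -109 618]
step 0: K = P̄·Hᵀ·S⁻¹ = [-3336/4187 -1564/4187; 2333/4187 -327/4187]
step 0: x' = x̄ + K·y = [3147/4187, 2374/4187]
step 0: P' = (I − K·H)·P̄ = [17358/4187 -10008/4187; -10008/4187 6999/4187]
step 1: x̄ = F·x = [-75/79, 3920/4187]
step 1: P̄ = F·P·Fᵀ + Q = [2807/79 2373/79; 2373/79 129024/4187]
step 1: y = z − H·x̄ = [-12294/4187, 12184/4187]
step 1: S = H·P̄·Hᵀ + R = [141585/4187 -638610/4187; -638610/4187 3278089/4187]
step 1: K = P̄·Hᵀ·S⁻¹ = [-1487409/4482565 -242515/896513; 1204476/4482565 -127722/896513]
step 1: x' = x̄ + K·y = [-3416767/4482565, -1198232/4482565]
step 1: P' = (I − K·H)·P̄ = [8512203/4482565 -4462227/4482565; -4462227/4482565 3613428/4482565]
step 2: x̄ = F·x = [177929/4482565, -5635302/4482565]
step 2: P̄ = F·P·Fᵀ + Q = [76771547/4482565 59100279/4482565; 59100279/4482565 68958843/4482565]
step 2: y = z − H·x̄ = [19082997/4482565, -3102353/4482565]
step 2: S = H·P̄·Hᵀ + R = [82406538/4482565 -325077087/4482565; -325077087/4482565 1650366818/4482565]
step 2: K = P̄·Hᵀ·S⁻¹ = [-248187315/751700159 -199577113/751700159; 604733659/2255100477 -108359029/751700159]
step 2: x' = x̄ + K·y = [-888609507/751700159, -11863576/751700159]
step 2: P' = (I − K·H)·P̄ = [1416208587/751700159 -744561945/751700159; -744561945/751700159 604733659/751700159]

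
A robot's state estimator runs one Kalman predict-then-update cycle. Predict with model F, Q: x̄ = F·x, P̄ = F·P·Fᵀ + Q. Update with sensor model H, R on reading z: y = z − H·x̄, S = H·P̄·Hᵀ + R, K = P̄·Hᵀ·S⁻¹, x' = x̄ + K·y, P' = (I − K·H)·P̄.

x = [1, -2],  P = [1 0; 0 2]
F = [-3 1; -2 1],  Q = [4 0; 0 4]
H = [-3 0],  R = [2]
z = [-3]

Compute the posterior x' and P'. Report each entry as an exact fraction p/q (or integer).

x' = [125/137, -116/137]
P' = [30/137 16/137; 16/137 794/137]

x̄ = F·x = [-5, -4]
P̄ = F·P·Fᵀ + Q = [15 8; 8 10]
y = z − H·x̄ = [-18]
S = H·P̄·Hᵀ + R = [137]
K = P̄·Hᵀ·S⁻¹ = [-45/137; -24/137]
x' = x̄ + K·y = [125/137, -116/137]
P' = (I − K·H)·P̄ = [30/137 16/137; 16/137 794/137]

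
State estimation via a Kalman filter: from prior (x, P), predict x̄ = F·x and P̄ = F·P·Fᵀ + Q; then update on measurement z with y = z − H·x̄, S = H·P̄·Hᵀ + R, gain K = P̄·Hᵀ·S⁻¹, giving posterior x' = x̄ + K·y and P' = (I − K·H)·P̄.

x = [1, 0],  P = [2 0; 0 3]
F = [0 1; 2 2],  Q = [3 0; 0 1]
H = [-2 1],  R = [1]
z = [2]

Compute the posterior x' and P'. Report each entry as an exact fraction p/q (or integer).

x̄ = F·x = [0, 2]
P̄ = F·P·Fᵀ + Q = [6 6; 6 21]
y = z − H·x̄ = [0]
S = H·P̄·Hᵀ + R = [22]
K = P̄·Hᵀ·S⁻¹ = [-3/11; 9/22]
x' = x̄ + K·y = [0, 2]
P' = (I − K·H)·P̄ = [48/11 93/11; 93/11 381/22]

x' = [0, 2]
P' = [48/11 93/11; 93/11 381/22]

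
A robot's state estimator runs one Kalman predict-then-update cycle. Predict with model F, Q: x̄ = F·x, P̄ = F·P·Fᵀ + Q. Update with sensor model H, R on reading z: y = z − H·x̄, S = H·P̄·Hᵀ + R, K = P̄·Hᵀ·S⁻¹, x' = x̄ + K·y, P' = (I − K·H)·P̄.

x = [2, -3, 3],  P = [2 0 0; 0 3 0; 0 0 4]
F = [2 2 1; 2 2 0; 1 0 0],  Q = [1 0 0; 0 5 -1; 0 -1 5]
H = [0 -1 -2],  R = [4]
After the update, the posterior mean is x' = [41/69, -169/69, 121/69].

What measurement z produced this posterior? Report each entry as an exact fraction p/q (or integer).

z = [-1]

x̄ = F·x = [1, -2, 2]
P̄ = F·P·Fᵀ + Q = [25 20 4; 20 25 3; 4 3 7]
S = H·P̄·Hᵀ + R = [69]
K = P̄·Hᵀ·S⁻¹ = [-28/69; -31/69; -17/69]
x' − x̄ = [-28/69, -31/69, -17/69] = K·y
y = (KᵀK)⁻¹·Kᵀ·(x' − x̄) = [1]
z = y + H·x̄ = [1] + [-2] = [-1]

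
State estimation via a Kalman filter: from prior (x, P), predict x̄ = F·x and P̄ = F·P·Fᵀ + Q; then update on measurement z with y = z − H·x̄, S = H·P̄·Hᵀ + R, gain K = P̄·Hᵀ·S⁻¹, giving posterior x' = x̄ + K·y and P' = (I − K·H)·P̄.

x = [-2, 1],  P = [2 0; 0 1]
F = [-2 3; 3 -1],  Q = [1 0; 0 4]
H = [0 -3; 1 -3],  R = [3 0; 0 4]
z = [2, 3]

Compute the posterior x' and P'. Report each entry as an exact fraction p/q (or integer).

x̄ = F·x = [7, -7]
P̄ = F·P·Fᵀ + Q = [18 -15; -15 23]
y = z − H·x̄ = [-19, -25]
S = H·P̄·Hᵀ + R = [210 252; 252 319]
K = P̄·Hᵀ·S⁻¹ = [-507/1162 45/83; -281/1162 -6/83]
x' = x̄ + K·y = [2017/1162, -695/1162]
P' = (I − K·H)·P̄ = [4041/1162 507/1162; 507/1162 281/1162]

x' = [2017/1162, -695/1162]
P' = [4041/1162 507/1162; 507/1162 281/1162]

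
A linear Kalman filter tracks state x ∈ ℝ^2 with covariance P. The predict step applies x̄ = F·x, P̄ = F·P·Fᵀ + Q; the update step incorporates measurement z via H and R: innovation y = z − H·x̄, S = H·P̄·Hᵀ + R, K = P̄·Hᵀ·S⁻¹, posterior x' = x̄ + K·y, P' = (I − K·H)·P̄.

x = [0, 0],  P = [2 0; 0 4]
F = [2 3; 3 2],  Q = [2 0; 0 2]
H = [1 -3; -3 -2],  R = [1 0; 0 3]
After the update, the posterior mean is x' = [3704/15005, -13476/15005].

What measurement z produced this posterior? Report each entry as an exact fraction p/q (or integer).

z = [3, 1]

x̄ = F·x = [0, 0]
P̄ = F·P·Fᵀ + Q = [46 36; 36 36]
S = H·P̄·Hᵀ + R = [155 330; 330 993]
K = P̄·Hᵀ·S⁻¹ = [2578/15005 -806/3001; -4032/15005 -276/3001]
x' − x̄ = [3704/15005, -13476/15005] = K·y
y = (KᵀK)⁻¹·Kᵀ·(x' − x̄) = [3, 1]
z = y + H·x̄ = [3, 1] + [0, 0] = [3, 1]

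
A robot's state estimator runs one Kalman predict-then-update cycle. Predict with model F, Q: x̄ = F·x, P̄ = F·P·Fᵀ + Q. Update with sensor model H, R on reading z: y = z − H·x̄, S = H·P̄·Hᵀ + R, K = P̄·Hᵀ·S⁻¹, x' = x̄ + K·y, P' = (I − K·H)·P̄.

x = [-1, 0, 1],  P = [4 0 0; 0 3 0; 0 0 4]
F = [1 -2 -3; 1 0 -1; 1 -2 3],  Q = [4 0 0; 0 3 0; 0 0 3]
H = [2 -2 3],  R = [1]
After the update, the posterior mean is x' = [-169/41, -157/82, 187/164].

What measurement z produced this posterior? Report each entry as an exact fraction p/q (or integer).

z = [-1]

x̄ = F·x = [-4, -2, 2]
P̄ = F·P·Fᵀ + Q = [56 16 -20; 16 11 -8; -20 -8 55]
S = H·P̄·Hᵀ + R = [492]
K = P̄·Hᵀ·S⁻¹ = [5/123; -7/246; 47/164]
x' − x̄ = [-5/41, 7/82, -141/164] = K·y
y = (KᵀK)⁻¹·Kᵀ·(x' − x̄) = [-3]
z = y + H·x̄ = [-3] + [2] = [-1]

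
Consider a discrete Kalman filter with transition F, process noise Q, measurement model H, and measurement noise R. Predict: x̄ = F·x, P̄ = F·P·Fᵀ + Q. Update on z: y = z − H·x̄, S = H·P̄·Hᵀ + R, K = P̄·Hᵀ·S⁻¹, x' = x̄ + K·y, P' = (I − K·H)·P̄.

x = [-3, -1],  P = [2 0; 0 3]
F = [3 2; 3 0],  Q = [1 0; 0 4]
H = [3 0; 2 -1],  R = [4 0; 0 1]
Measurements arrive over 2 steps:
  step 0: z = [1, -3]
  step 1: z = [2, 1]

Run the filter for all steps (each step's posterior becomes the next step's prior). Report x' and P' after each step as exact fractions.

step 0: x' = [-373/3801, 8999/3801], P' = [1556/3801 2936/3801; 2936/3801 9038/3801]
step 1: x' = [2946234/5656649, -1466371/5656649], P' = [2046004/5656649 3504976/5656649; 3504976/5656649 10674632/5656649]

step 0: x̄ = F·x = [-11, -9]
step 0: P̄ = F·P·Fᵀ + Q = [31 18; 18 22]
step 0: y = z − H·x̄ = [34, 10]
step 0: S = H·P̄·Hᵀ + R = [283 132; 132 75]
step 0: K = P̄·Hᵀ·S⁻¹ = [389/1267 176/3801; 734/1267 -3166/3801]
step 0: x' = x̄ + K·y = [-373/3801, 8999/3801]
step 0: P' = (I − K·H)·P̄ = [1556/3801 2936/3801; 2936/3801 9038/3801]
step 1: x̄ = F·x = [16879/3801, -373/1267]
step 1: P̄ = F·P·Fᵀ + Q = [89189/3801 10540/1267; 10540/1267 9736/1267]
step 1: y = z − H·x̄ = [-14345/1267, -31076/3801]
step 1: S = H·P̄·Hᵀ + R = [272635/1267 146758/1267; 146758/1267 263285/3801]
step 1: K = P̄·Hᵀ·S⁻¹ = [1534503/5656649 587032/5656649; 2628732/5656649 -3664680/5656649]
step 1: x' = x̄ + K·y = [2946234/5656649, -1466371/5656649]
step 1: P' = (I − K·H)·P̄ = [2046004/5656649 3504976/5656649; 3504976/5656649 10674632/5656649]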